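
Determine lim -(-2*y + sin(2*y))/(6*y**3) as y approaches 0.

2/9

Direct substitution gives 0/0.
Apply L'Hôpital: lim (2*cos(2*y) - 2)/(-18*y^2), still 0/0.
Apply L'Hôpital: lim (-4*sin(2*y))/(-36*y), still 0/0.
After 3 applications of L'Hôpital's rule the quotient is (-8*cos(2*y))/(-36); substituting y = 0 gives 2/9.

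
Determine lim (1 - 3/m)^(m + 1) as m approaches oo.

e^(-3)

Write it as [(1 - 3/m)^m]^(1) · (1 - 3/m)^(1). The bracketed term tends to e^(-3) and the second factor to 1, so the limit is e^(-3).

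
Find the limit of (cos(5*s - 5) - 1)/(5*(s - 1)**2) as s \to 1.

-5/2

Direct substitution gives 0/0.
Apply L'Hôpital: lim (-5*sin(5*s - 5))/(10*s - 10), still 0/0.
After 2 applications of L'Hôpital's rule the quotient is (-25*cos(5*s - 5))/(10); substituting s = 1 gives -5/2.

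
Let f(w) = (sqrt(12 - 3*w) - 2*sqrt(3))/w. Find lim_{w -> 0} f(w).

Substitution gives 0/0. Multiply numerator and denominator by the conjugate √(12 - 3w) + √12.
The numerator becomes (12 - 3w) − 12 = -3w, so the expression simplifies to -3/(√(12 - 3w) + √12).
Letting w → 0 gives -3/(2√12) = -√(3)/4.

-√(3)/4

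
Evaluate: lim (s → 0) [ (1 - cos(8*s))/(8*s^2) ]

Substitution gives 0/0.
Use (1 − cos u)/u² → 1/2 with u = 8s: the limit is 8²/(2·8) = 4.

4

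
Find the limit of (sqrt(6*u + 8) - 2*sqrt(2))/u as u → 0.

3*√(2)/4

Substitution gives 0/0. Multiply numerator and denominator by the conjugate √(8 + 6u) + √8.
The numerator becomes (8 + 6u) − 8 = 6u, so the expression simplifies to 6/(√(8 + 6u) + √8).
Letting u → 0 gives 6/(2√8) = 3*√(2)/4.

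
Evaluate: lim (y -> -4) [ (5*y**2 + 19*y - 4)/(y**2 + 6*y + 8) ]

21/2

At y = -4 both the top and bottom vanish — a removable singularity. Factoring out (y + 4) from each leaves (5*y - 1)/(y + 2), which at y = -4 equals 21/2.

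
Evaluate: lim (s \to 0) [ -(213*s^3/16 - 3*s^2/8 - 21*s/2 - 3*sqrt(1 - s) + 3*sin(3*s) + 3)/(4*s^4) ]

Substitution gives 0/0; apply L'Hôpital's rule 4 times.
After differentiating numerator and denominator 4 times the quotient is (243*sin(3*s) + 45/(16*(1 - s)^(7/2)))/(-96); at s = 0 this is -15/512.

-15/512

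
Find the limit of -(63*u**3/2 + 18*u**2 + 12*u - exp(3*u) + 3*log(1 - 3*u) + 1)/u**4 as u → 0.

513/8

Substitution gives 0/0 (the numerator vanishes to order 4).
Expand each term to order u^4: the coefficient of u^4 in −e^(3u) is -27/8 and in 3·ln(1 - 3u) is -243/4.
Lower-order terms cancel with the polynomial part, so the numerator is (-513/8)·u^4 + o(u^4), and the limit is (-513/8)/(-1) = 513/8.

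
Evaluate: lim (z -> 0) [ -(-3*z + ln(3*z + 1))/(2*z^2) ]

Direct substitution gives 0/0.
Apply L'Hôpital: lim (-3 + 3/(3*z + 1))/(-4*z), still 0/0.
After 2 applications of L'Hôpital's rule the quotient is (-9/(3*z + 1)^2)/(-4); substituting z = 0 gives 9/4.

9/4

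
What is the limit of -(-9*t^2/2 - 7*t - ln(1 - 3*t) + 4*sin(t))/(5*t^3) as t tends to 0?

-5/3

Substitution gives 0/0; apply L'Hôpital's rule 3 times.
After differentiating numerator and denominator 3 times the quotient is (-4*cos(t) - 54/(3*t - 1)^3)/(-30); at t = 0 this is -5/3.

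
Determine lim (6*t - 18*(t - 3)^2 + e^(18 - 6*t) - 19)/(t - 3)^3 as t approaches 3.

Direct substitution gives 0/0.
Apply L'Hôpital: lim (-36*t - 6*e^(18 - 6*t) + 114)/(3*(t - 3)^2), still 0/0.
Apply L'Hôpital: lim (36*e^(18 - 6*t) - 36)/(6*t - 18), still 0/0.
After 3 applications of L'Hôpital's rule the quotient is (-216*e^(18 - 6*t))/(6); substituting t = 3 gives -36.

-36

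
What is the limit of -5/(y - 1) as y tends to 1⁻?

As y → 1⁻, (y - 1) → 0⁻, so (y - 1)^1 → 0⁻ and -5/(y - 1)^1 → ∞.

∞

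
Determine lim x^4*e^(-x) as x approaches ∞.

0

Write as x^4/e^{1x}, an ∞/∞ form.
Exponential growth dominates any polynomial, so repeated L'Hôpital (or the standard result) gives 0.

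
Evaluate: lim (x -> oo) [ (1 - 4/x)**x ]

The base → 1 and the exponent → ∞: a 1^∞ form.
Take logarithms: (x)·ln(1 - 4/x). Since ln(1+u) ~ u for small u, this behaves like (x)·(-4/x) → -4.
So the limit is e^(-4).

e^(-4)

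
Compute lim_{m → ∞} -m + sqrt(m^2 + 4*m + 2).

An ∞ − ∞ form. Rationalising with the conjugate, the difference becomes (4m + 2) / (√(m^2 + 4*m + 2) + m).
For large m the denominator behaves like 2·m, so the quotient tends to 4/2 = 2.

2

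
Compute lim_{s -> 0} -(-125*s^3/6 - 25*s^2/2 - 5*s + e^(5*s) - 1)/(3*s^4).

Direct substitution gives 0/0.
Apply L'Hôpital: lim (-125*s^2/2 - 25*s + 5*e^(5*s) - 5)/(-12*s^3), still 0/0.
Apply L'Hôpital: lim (-125*s + 25*e^(5*s) - 25)/(-36*s^2), still 0/0.
Apply L'Hôpital: lim (125*e^(5*s) - 125)/(-72*s), still 0/0.
After 4 applications of L'Hôpital's rule the quotient is (625*e^(5*s))/(-72); substituting s = 0 gives -625/72.

-625/72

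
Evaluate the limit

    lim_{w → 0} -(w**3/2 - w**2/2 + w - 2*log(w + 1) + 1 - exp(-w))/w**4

Substitution gives 0/0; apply L'Hôpital's rule 4 times.
After differentiating numerator and denominator 4 times the quotient is (-e^(-w) + 12/(w + 1)^4)/(-24); at w = 0 this is -11/24.

-11/24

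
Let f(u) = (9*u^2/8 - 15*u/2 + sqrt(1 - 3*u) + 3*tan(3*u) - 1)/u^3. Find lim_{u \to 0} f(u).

405/16

Substitution gives 0/0 (the numerator vanishes to order 3).
Expand each term to order u^3: the coefficient of u^3 in 3·tan(3u) is 27 and in √(1 - 3u) is -27/16.
Lower-order terms cancel with the polynomial part, so the numerator is (405/16)·u^3 + o(u^3), and the limit is (405/16)/(1) = 405/16.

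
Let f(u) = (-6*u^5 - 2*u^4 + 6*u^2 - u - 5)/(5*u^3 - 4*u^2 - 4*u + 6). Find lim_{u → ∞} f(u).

The numerator has higher degree (5 > 3); the quotient behaves like (-6/(5))·u^2 for large |u|.
As u → +∞ this diverges to -∞.

-∞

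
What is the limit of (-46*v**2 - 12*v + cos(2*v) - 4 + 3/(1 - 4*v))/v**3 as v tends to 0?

192

Substitution gives 0/0; apply L'Hôpital's rule 3 times.
After differentiating numerator and denominator 3 times the quotient is (8*sin(2*v) + 1152/(4*v - 1)^4)/(6); at v = 0 this is 192.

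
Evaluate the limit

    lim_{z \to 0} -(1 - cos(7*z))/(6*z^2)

-49/12

Substitution gives 0/0.
Use (1 − cos u)/u² → 1/2 with u = 7z: the limit is 7²/(2·(-6)) = -49/12.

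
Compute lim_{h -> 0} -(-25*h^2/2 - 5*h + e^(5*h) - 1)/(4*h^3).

Direct substitution gives 0/0.
Apply L'Hôpital: lim (-25*h + 5*e^(5*h) - 5)/(-12*h^2), still 0/0.
Apply L'Hôpital: lim (25*e^(5*h) - 25)/(-24*h), still 0/0.
After 3 applications of L'Hôpital's rule the quotient is (125*e^(5*h))/(-24); substituting h = 0 gives -125/24.

-125/24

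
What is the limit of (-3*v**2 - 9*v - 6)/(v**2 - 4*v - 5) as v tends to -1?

Since v = -1 makes numerator and denominator zero, (v + 1) divides both.
Cancelling it gives (-3*v - 6)/(v - 5); now plug in v = -1 to get 1/2.

1/2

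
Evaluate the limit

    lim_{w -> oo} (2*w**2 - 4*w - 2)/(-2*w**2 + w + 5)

-1

Numerator and denominator both have degree 2.
Dividing every term by w^2, all lower-order terms vanish and the limit is the ratio of leading coefficients, 2/(-2) = -1.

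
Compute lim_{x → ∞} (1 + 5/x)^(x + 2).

The base → 1 and the exponent → ∞: a 1^∞ form.
Take logarithms: (x + 2)·ln(1 + 5/x). Since ln(1+u) ~ u for small u, this behaves like (x)·(5/x) → 5.
So the limit is e^(5).

e^(5)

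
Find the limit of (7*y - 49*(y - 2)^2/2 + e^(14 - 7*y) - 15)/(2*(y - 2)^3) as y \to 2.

Direct substitution gives 0/0.
Apply L'Hôpital: lim (-49*y - 7*e^(14 - 7*y) + 105)/(6*(y - 2)^2), still 0/0.
Apply L'Hôpital: lim (49*e^(14 - 7*y) - 49)/(12*y - 24), still 0/0.
After 3 applications of L'Hôpital's rule the quotient is (-343*e^(14 - 7*y))/(12); substituting y = 2 gives -343/12.

-343/12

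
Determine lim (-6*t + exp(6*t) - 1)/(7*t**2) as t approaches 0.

18/7

Direct substitution gives 0/0.
Apply L'Hôpital: lim (6*e^(6*t) - 6)/(14*t), still 0/0.
After 2 applications of L'Hôpital's rule the quotient is (36*e^(6*t))/(14); substituting t = 0 gives 18/7.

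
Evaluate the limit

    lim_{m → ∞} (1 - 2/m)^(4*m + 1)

e^(-8)

Write it as [(1 - 2/m)^m]^(4) · (1 - 2/m)^(1). The bracketed term tends to e^(-2) and the second factor to 1, so the limit is e^(-8).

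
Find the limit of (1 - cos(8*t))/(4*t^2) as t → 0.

8

Substitution gives 0/0.
Use (1 − cos u)/u² → 1/2 with u = 8t: the limit is 8²/(2·4) = 8.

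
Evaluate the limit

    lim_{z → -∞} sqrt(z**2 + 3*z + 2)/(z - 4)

For large |z|, √(z^2 + 3*z + 2) ≈ √1·|z| and the denominator ≈ z.
Since z → −∞, |z| = −z, giving −√1/(1) = -1.

-1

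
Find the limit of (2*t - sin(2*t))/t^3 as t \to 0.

4/3

Direct substitution gives 0/0.
Apply L'Hôpital: lim (2 - 2*cos(2*t))/(3*t^2), still 0/0.
Apply L'Hôpital: lim (4*sin(2*t))/(6*t), still 0/0.
After 3 applications of L'Hôpital's rule the quotient is (8*cos(2*t))/(6); substituting t = 0 gives 4/3.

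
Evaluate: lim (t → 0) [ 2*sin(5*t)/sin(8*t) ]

5/4

Substitution gives 0/0.
Divide numerator and denominator by t: sin(5t)/t → 5 and sin(8t)/t → 8, so the limit is 2·5/8 = 5/4.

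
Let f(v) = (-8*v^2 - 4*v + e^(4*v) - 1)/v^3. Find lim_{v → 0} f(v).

Direct substitution gives 0/0.
Apply L'Hôpital: lim (-16*v + 4*e^(4*v) - 4)/(3*v^2), still 0/0.
Apply L'Hôpital: lim (16*e^(4*v) - 16)/(6*v), still 0/0.
After 3 applications of L'Hôpital's rule the quotient is (64*e^(4*v))/(6); substituting v = 0 gives 32/3.

32/3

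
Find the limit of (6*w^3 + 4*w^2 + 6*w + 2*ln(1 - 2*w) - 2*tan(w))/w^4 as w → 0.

-8

Substitution gives 0/0 (the numerator vanishes to order 4).
Expand each term to order w^4: the coefficient of w^4 in -2·tan(w) is 0 and in 2·ln(1 - 2w) is -8.
Lower-order terms cancel with the polynomial part, so the numerator is (-8)·w^4 + o(w^4), and the limit is (-8)/(1) = -8.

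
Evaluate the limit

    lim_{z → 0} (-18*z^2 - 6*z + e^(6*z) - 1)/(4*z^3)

Direct substitution gives 0/0.
Apply L'Hôpital: lim (-36*z + 6*e^(6*z) - 6)/(12*z^2), still 0/0.
Apply L'Hôpital: lim (36*e^(6*z) - 36)/(24*z), still 0/0.
After 3 applications of L'Hôpital's rule the quotient is (216*e^(6*z))/(24); substituting z = 0 gives 9.

9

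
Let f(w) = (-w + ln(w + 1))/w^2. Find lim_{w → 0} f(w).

Direct substitution gives 0/0.
Apply L'Hôpital: lim (-1 + 1/(w + 1))/(2*w), still 0/0.
After 2 applications of L'Hôpital's rule the quotient is (-1/(w + 1)^2)/(2); substituting w = 0 gives -1/2.

-1/2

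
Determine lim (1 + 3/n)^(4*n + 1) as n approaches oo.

Let L be the limit and take ln: ln L = lim (4n + 1)·ln(1 + 3/n) = lim (4n + 1)·(3/n + O(1/n²)) = 12.
Hence L = e^(12).

e^(12)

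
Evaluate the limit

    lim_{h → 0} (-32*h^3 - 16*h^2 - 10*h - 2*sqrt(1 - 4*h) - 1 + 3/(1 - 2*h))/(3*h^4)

Substitution gives 0/0 (the numerator vanishes to order 4).
Expand each term to order h^4: the coefficient of h^4 in 3·1/(1 - 2h) is 48 and in -2·√(1 - 4h) is 20.
Lower-order terms cancel with the polynomial part, so the numerator is (68)·h^4 + o(h^4), and the limit is (68)/(3) = 68/3.

68/3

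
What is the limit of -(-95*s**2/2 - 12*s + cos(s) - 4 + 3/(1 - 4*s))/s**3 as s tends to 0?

Substitution gives 0/0; apply L'Hôpital's rule 3 times.
After differentiating numerator and denominator 3 times the quotient is (sin(s) + 1152/(4*s - 1)^4)/(-6); at s = 0 this is -192.

-192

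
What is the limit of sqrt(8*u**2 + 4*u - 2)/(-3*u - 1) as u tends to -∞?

For large |u|, √(8*u^2 + 4*u - 2) ≈ √8·|u| and the denominator ≈ -3u.
Since u → −∞, |u| = −u, giving −√8/(-3) = 2*√(2)/3.

2*√(2)/3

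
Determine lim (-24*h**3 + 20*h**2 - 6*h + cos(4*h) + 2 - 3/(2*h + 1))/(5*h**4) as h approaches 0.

-112/15

Substitution gives 0/0 (the numerator vanishes to order 4).
Expand each term to order h^4: the coefficient of h^4 in cos(4h) is 32/3 and in -3·1/(1 + 2h) is -48.
Lower-order terms cancel with the polynomial part, so the numerator is (-112/3)·h^4 + o(h^4), and the limit is (-112/3)/(5) = -112/15.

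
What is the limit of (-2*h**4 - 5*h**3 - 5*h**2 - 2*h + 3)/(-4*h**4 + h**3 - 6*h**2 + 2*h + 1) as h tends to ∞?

1/2

Numerator and denominator both have degree 4.
Dividing every term by h^4, all lower-order terms vanish and the limit is the ratio of leading coefficients, -2/(-4) = 1/2.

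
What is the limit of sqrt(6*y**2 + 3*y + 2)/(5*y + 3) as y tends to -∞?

For large |y|, √(6*y^2 + 3*y + 2) ≈ √6·|y| and the denominator ≈ 5y.
Since y → −∞, |y| = −y, giving −√6/(5) = -√(6)/5.

-√(6)/5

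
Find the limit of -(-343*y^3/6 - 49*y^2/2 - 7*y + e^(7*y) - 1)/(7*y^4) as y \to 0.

-343/24

Direct substitution gives 0/0.
Apply L'Hôpital: lim (-343*y^2/2 - 49*y + 7*e^(7*y) - 7)/(-28*y^3), still 0/0.
Apply L'Hôpital: lim (-343*y + 49*e^(7*y) - 49)/(-84*y^2), still 0/0.
Apply L'Hôpital: lim (343*e^(7*y) - 343)/(-168*y), still 0/0.
After 4 applications of L'Hôpital's rule the quotient is (2401*e^(7*y))/(-168); substituting y = 0 gives -343/24.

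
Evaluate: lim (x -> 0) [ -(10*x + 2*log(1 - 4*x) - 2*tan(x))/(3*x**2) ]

Substitution gives 0/0 (the numerator vanishes to order 2).
Expand each term to order x^2: the coefficient of x^2 in 2·ln(1 - 4x) is -16 and in -2·tan(x) is 0.
Lower-order terms cancel with the polynomial part, so the numerator is (-16)·x^2 + o(x^2), and the limit is (-16)/(-3) = 16/3.

16/3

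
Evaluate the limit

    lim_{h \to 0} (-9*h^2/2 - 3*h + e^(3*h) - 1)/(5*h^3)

Direct substitution gives 0/0.
Apply L'Hôpital: lim (-9*h + 3*e^(3*h) - 3)/(15*h^2), still 0/0.
Apply L'Hôpital: lim (9*e^(3*h) - 9)/(30*h), still 0/0.
After 3 applications of L'Hôpital's rule the quotient is (27*e^(3*h))/(30); substituting h = 0 gives 9/10.

9/10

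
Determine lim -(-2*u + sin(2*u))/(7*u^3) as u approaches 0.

Direct substitution gives 0/0.
Apply L'Hôpital: lim (2*cos(2*u) - 2)/(-21*u^2), still 0/0.
Apply L'Hôpital: lim (-4*sin(2*u))/(-42*u), still 0/0.
After 3 applications of L'Hôpital's rule the quotient is (-8*cos(2*u))/(-42); substituting u = 0 gives 4/21.

4/21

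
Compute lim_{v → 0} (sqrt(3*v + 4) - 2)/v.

3/4

Substitution gives 0/0. Multiply numerator and denominator by the conjugate √(4 + 3v) + √4.
The numerator becomes (4 + 3v) − 4 = 3v, so the expression simplifies to 3/(√(4 + 3v) + √4).
Letting v → 0 gives 3/(2√4) = 3/4.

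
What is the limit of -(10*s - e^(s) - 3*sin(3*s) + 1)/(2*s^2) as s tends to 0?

1/4

Substitution gives 0/0 (the numerator vanishes to order 2).
Expand each term to order s^2: the coefficient of s^2 in −e^(s) is -1/2 and in -3·sin(3s) is 0.
Lower-order terms cancel with the polynomial part, so the numerator is (-1/2)·s^2 + o(s^2), and the limit is (-1/2)/(-2) = 1/4.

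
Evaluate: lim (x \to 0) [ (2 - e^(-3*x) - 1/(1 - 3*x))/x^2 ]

Substitution gives 0/0 (the numerator vanishes to order 2).
Expand each term to order x^2: the coefficient of x^2 in −e^(-3x) is -9/2 and in −1/(1 - 3x) is -9.
Lower-order terms cancel with the polynomial part, so the numerator is (-27/2)·x^2 + o(x^2), and the limit is (-27/2)/(1) = -27/2.

-27/2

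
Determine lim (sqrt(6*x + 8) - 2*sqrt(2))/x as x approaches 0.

3*√(2)/4

Substitution gives 0/0. Multiply numerator and denominator by the conjugate √(8 + 6x) + √8.
The numerator becomes (8 + 6x) − 8 = 6x, so the expression simplifies to 6/(√(8 + 6x) + √8).
Letting x → 0 gives 6/(2√8) = 3*√(2)/4.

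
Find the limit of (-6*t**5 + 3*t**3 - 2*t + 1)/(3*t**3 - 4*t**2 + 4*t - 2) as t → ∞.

-∞

The numerator has higher degree (5 > 3); the quotient behaves like (-6/(3))·t^2 for large |t|.
As t → +∞ this diverges to -∞.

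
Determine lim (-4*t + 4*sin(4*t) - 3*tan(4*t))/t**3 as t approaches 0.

Substitution gives 0/0; apply L'Hôpital's rule 3 times.
After differentiating numerator and denominator 3 times the quotient is (-256*cos(4*t) - 1152*tan(4*t)^4 - 1536*tan(4*t)^2 - 384)/(6); at t = 0 this is -320/3.

-320/3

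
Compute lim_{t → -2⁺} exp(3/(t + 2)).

As t → -2⁺, 3/(t + 2) → +∞, so e^(3/(t + 2)) → ∞.

∞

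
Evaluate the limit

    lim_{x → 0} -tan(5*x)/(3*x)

Substitution gives 0/0.
Since tan(u)/u → 1 as u → 0, tan(5x)/(5x) → 1 and the limit is 5/(-3) = -5/3.

-5/3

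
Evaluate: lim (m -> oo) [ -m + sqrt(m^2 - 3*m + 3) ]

-3/2

An ∞ − ∞ form. Rationalising with the conjugate, the difference becomes (-3m + 3) / (√(m^2 - 3*m + 3) + m).
For large m the denominator behaves like 2·m, so the quotient tends to -3/2 = -3/2.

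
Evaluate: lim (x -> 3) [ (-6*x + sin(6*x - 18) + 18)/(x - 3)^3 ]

Direct substitution gives 0/0.
Apply L'Hôpital: lim (6*cos(6*x - 18) - 6)/(3*(x - 3)^2), still 0/0.
Apply L'Hôpital: lim (-36*sin(6*x - 18))/(6*x - 18), still 0/0.
After 3 applications of L'Hôpital's rule the quotient is (-216*cos(6*x - 18))/(6); substituting x = 3 gives -36.

-36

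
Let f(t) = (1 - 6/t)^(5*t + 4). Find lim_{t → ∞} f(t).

e^(-30)

Write it as [(1 - 6/t)^t]^(5) · (1 - 6/t)^(4). The bracketed term tends to e^(-6) and the second factor to 1, so the limit is e^(-30).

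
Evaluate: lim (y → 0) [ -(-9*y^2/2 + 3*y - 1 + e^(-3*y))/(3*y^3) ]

Direct substitution gives 0/0.
Apply L'Hôpital: lim (-9*y + 3 - 3*e^(-3*y))/(-9*y^2), still 0/0.
Apply L'Hôpital: lim (-9 + 9*e^(-3*y))/(-18*y), still 0/0.
After 3 applications of L'Hôpital's rule the quotient is (-27*e^(-3*y))/(-18); substituting y = 0 gives 3/2.

3/2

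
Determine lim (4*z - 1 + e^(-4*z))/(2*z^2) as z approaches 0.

Direct substitution gives 0/0.
Apply L'Hôpital: lim (4 - 4*e^(-4*z))/(4*z), still 0/0.
After 2 applications of L'Hôpital's rule the quotient is (16*e^(-4*z))/(4); substituting z = 0 gives 4.

4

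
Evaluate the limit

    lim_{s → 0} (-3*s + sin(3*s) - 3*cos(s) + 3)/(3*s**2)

1/2

Substitution gives 0/0 (the numerator vanishes to order 2).
Expand each term to order s^2: the coefficient of s^2 in -3·cos(s) is 3/2 and in sin(3s) is 0.
Lower-order terms cancel with the polynomial part, so the numerator is (3/2)·s^2 + o(s^2), and the limit is (3/2)/(3) = 1/2.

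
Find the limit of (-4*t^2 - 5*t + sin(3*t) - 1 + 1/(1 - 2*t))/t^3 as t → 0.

7/2

Substitution gives 0/0; apply L'Hôpital's rule 3 times.
After differentiating numerator and denominator 3 times the quotient is (-27*cos(3*t) + 48/(2*t - 1)^4)/(6); at t = 0 this is 7/2.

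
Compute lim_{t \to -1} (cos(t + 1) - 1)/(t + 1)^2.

Direct substitution gives 0/0.
Apply L'Hôpital: lim (-sin(t + 1))/(2*t + 2), still 0/0.
After 2 applications of L'Hôpital's rule the quotient is (-cos(t + 1))/(2); substituting t = -1 gives -1/2.

-1/2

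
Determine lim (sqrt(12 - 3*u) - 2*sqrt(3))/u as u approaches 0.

-√(3)/4

Substitution gives 0/0. Multiply numerator and denominator by the conjugate √(12 - 3u) + √12.
The numerator becomes (12 - 3u) − 12 = -3u, so the expression simplifies to -3/(√(12 - 3u) + √12).
Letting u → 0 gives -3/(2√12) = -√(3)/4.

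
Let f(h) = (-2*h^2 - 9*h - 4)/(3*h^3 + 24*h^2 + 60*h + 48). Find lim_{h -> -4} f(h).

At h = -4 both the top and bottom vanish — a removable singularity. Factoring out (h + 4) from each leaves (-2*h - 1)/(3*h^2 + 12*h + 12), which at h = -4 equals 7/12.

7/12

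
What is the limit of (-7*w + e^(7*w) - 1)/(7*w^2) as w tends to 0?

7/2

Direct substitution gives 0/0.
Apply L'Hôpital: lim (7*e^(7*w) - 7)/(14*w), still 0/0.
After 2 applications of L'Hôpital's rule the quotient is (49*e^(7*w))/(14); substituting w = 0 gives 7/2.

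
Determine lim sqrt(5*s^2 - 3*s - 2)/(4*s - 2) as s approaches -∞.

-√(5)/4

For large |s|, √(5*s^2 - 3*s - 2) ≈ √5·|s| and the denominator ≈ 4s.
Since s → −∞, |s| = −s, giving −√5/(4) = -√(5)/4.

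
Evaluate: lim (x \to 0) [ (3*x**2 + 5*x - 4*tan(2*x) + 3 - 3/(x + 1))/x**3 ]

Substitution gives 0/0 (the numerator vanishes to order 3).
Expand each term to order x^3: the coefficient of x^3 in -3·1/(1 + x) is 3 and in -4·tan(2x) is -32/3.
Lower-order terms cancel with the polynomial part, so the numerator is (-23/3)·x^3 + o(x^3), and the limit is (-23/3)/(1) = -23/3.

-23/3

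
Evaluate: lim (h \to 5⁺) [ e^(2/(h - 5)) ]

∞

As h → 5⁺, 2/(h - 5) → +∞, so e^(2/(h - 5)) → ∞.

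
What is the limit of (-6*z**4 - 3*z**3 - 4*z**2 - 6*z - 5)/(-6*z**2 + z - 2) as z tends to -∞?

The numerator has higher degree (4 > 2); the quotient behaves like (-6/(-6))·z^2 for large |z|.
As z → −∞ this diverges to ∞.

∞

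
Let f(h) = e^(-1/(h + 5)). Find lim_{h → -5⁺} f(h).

0

As h → -5⁺, -1/(h + 5) → −∞, so e^(-1/(h + 5)) → 0.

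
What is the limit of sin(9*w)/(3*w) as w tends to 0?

3

Substitution gives 0/0.
Write it as (9/3)·sin(9w)/(9w); since sin(u)/u → 1, the limit is 3.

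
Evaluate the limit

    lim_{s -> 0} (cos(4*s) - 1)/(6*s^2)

Direct substitution gives 0/0.
Apply L'Hôpital: lim (-4*sin(4*s))/(12*s), still 0/0.
After 2 applications of L'Hôpital's rule the quotient is (-16*cos(4*s))/(12); substituting s = 0 gives -4/3.

-4/3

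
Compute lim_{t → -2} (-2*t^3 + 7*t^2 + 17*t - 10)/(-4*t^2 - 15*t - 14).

-35

Direct substitution gives 0/0, so factor. Both numerator and denominator have (t + 2) as a factor.
After cancelling, the expression reduces to (-2*t^2 + 11*t - 5)/(-4*t - 7).
Substituting t = -2 gives -35.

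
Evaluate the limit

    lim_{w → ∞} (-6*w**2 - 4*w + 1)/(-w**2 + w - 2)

Numerator and denominator both have degree 2.
Dividing every term by w^2, all lower-order terms vanish and the limit is the ratio of leading coefficients, -6/(-1) = 6.

6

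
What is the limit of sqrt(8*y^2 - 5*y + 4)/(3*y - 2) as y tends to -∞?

-2*√(2)/3

For large |y|, √(8*y^2 - 5*y + 4) ≈ √8·|y| and the denominator ≈ 3y.
Since y → −∞, |y| = −y, giving −√8/(3) = -2*√(2)/3.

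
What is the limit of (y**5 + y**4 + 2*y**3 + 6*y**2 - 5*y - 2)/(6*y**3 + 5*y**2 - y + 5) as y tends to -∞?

The numerator has higher degree (5 > 3); the quotient behaves like (1/(6))·y^2 for large |y|.
As y → −∞ this diverges to ∞.

∞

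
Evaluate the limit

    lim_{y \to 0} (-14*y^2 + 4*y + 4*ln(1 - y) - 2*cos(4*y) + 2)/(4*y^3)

Substitution gives 0/0; apply L'Hôpital's rule 3 times.
After differentiating numerator and denominator 3 times the quotient is (-128*sin(4*y) + 8/(y - 1)^3)/(24); at y = 0 this is -1/3.

-1/3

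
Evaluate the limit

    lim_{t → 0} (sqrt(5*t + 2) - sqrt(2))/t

5*√(2)/4

A 0/0 form; rationalise with √(2 + 5t) + √2. This collapses the numerator to 5t, leaving 5/(√(2 + 5t) + √2) → 5/(2√2) = 5*√(2)/4.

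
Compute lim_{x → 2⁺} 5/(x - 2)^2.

∞

As x → 2⁺, (x - 2) → 0⁺, so (x - 2)^2 → 0⁺ and 5/(x - 2)^2 → ∞.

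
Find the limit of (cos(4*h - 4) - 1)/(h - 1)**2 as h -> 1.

-8

Direct substitution gives 0/0.
Apply L'Hôpital: lim (-4*sin(4*h - 4))/(2*h - 2), still 0/0.
After 2 applications of L'Hôpital's rule the quotient is (-16*cos(4*h - 4))/(2); substituting h = 1 gives -8.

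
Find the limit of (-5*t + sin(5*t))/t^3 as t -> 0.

-125/6

Direct substitution gives 0/0.
Apply L'Hôpital: lim (5*cos(5*t) - 5)/(3*t^2), still 0/0.
Apply L'Hôpital: lim (-25*sin(5*t))/(6*t), still 0/0.
After 3 applications of L'Hôpital's rule the quotient is (-125*cos(5*t))/(6); substituting t = 0 gives -125/6.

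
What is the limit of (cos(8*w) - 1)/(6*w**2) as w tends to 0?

Direct substitution gives 0/0.
Apply L'Hôpital: lim (-8*sin(8*w))/(12*w), still 0/0.
After 2 applications of L'Hôpital's rule the quotient is (-64*cos(8*w))/(12); substituting w = 0 gives -16/3.

-16/3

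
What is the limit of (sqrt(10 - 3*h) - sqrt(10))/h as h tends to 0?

-3*√(10)/20

Substitution gives 0/0. Multiply numerator and denominator by the conjugate √(10 - 3h) + √10.
The numerator becomes (10 - 3h) − 10 = -3h, so the expression simplifies to -3/(√(10 - 3h) + √10).
Letting h → 0 gives -3/(2√10) = -3*√(10)/20.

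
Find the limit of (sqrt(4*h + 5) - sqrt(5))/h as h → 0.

2*√(5)/5

A 0/0 form; rationalise with √(5 + 4h) + √5. This collapses the numerator to 4h, leaving 4/(√(5 + 4h) + √5) → 4/(2√5) = 2*√(5)/5.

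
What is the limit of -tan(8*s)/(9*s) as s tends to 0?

-8/9

Substitution gives 0/0.
Since tan(u)/u → 1 as u → 0, tan(8s)/(8s) → 1 and the limit is 8/(-9) = -8/9.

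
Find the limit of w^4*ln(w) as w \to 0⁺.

0

This is a 0·(−∞) form. Rewrite as 1·ln(w) / w^(−4) and apply L'Hôpital:
the derivative quotient is 1·(1/w) / (−4·w^(−5)) = (-1/4)·w^4 → 0.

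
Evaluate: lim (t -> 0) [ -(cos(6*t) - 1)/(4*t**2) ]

9/2

Direct substitution gives 0/0.
Apply L'Hôpital: lim (-6*sin(6*t))/(-8*t), still 0/0.
After 2 applications of L'Hôpital's rule the quotient is (-36*cos(6*t))/(-8); substituting t = 0 gives 9/2.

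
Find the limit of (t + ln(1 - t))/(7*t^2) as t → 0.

Direct substitution gives 0/0.
Apply L'Hôpital: lim (1 - 1/(1 - t))/(14*t), still 0/0.
After 2 applications of L'Hôpital's rule the quotient is (-1/(1 - t)^2)/(14); substituting t = 0 gives -1/14.

-1/14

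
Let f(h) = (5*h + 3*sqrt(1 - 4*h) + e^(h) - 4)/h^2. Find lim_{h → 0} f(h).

Substitution gives 0/0 (the numerator vanishes to order 2).
Expand each term to order h^2: the coefficient of h^2 in e^(h) is 1/2 and in 3·√(1 - 4h) is -6.
Lower-order terms cancel with the polynomial part, so the numerator is (-11/2)·h^2 + o(h^2), and the limit is (-11/2)/(1) = -11/2.

-11/2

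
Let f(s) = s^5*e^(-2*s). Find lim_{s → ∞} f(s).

0

Write as s^5/e^{2s}, an ∞/∞ form.
Exponential growth dominates any polynomial, so repeated L'Hôpital (or the standard result) gives 0.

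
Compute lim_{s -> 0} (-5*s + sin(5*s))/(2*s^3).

-125/12

Direct substitution gives 0/0.
Apply L'Hôpital: lim (5*cos(5*s) - 5)/(6*s^2), still 0/0.
Apply L'Hôpital: lim (-25*sin(5*s))/(12*s), still 0/0.
After 3 applications of L'Hôpital's rule the quotient is (-125*cos(5*s))/(12); substituting s = 0 gives -125/12.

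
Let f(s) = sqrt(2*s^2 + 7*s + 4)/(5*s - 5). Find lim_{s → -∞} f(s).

-√(2)/5

For large |s|, √(2*s^2 + 7*s + 4) ≈ √2·|s| and the denominator ≈ 5s.
Since s → −∞, |s| = −s, giving −√2/(5) = -√(2)/5.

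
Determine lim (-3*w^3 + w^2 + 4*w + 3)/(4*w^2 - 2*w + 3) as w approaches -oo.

∞

The numerator has higher degree (3 > 2); the quotient behaves like (-3/(4))·w^1 for large |w|.
As w → −∞ this diverges to ∞.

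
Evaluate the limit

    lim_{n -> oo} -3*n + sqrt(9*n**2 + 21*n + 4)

7/2

This has the form ∞ − ∞. Multiply and divide by the conjugate √(9*n^2 + 21*n + 4) + 3n.
That gives (21n + 4) / (√(9*n^2 + 21*n + 4) + 3n).
Divide numerator and denominator by n: the limit is 21/(2·3) = 7/2.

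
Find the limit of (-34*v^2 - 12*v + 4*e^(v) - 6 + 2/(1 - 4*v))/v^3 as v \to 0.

386/3

Substitution gives 0/0 (the numerator vanishes to order 3).
Expand each term to order v^3: the coefficient of v^3 in 4·e^(v) is 2/3 and in 2·1/(1 - 4v) is 128.
Lower-order terms cancel with the polynomial part, so the numerator is (386/3)·v^3 + o(v^3), and the limit is (386/3)/(1) = 386/3.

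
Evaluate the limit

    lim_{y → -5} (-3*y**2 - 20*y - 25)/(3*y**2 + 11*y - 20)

At y = -5 both the top and bottom vanish — a removable singularity. Factoring out (y + 5) from each leaves (-3*y - 5)/(3*y - 4), which at y = -5 equals -10/19.

-10/19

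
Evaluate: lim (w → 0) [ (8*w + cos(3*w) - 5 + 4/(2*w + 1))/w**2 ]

23/2

Substitution gives 0/0; apply L'Hôpital's rule 2 times.
After differentiating numerator and denominator 2 times the quotient is (-9*cos(3*w) + 32/(2*w + 1)^3)/(2); at w = 0 this is 23/2.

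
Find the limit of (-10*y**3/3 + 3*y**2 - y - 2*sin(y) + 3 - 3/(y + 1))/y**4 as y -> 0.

Substitution gives 0/0; apply L'Hôpital's rule 4 times.
After differentiating numerator and denominator 4 times the quotient is (-2*sin(y) - 72/(y + 1)^5)/(24); at y = 0 this is -3.

-3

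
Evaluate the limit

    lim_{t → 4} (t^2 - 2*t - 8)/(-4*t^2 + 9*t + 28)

-6/23

Direct substitution gives 0/0, so factor. Both numerator and denominator have (t - 4) as a factor.
After cancelling, the expression reduces to (t + 2)/(-4*t - 7).
Substituting t = 4 gives -6/23.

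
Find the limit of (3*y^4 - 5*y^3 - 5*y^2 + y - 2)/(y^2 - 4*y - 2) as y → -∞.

∞

The numerator has higher degree (4 > 2); the quotient behaves like (3/(1))·y^2 for large |y|.
As y → −∞ this diverges to ∞.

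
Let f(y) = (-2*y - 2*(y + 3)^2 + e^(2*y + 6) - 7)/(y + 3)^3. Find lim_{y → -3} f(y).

Direct substitution gives 0/0.
Apply L'Hôpital: lim (-4*y + 2*e^(2*y + 6) - 14)/(3*(y + 3)^2), still 0/0.
Apply L'Hôpital: lim (4*e^(2*y + 6) - 4)/(6*y + 18), still 0/0.
After 3 applications of L'Hôpital's rule the quotient is (8*e^(2*y + 6))/(6); substituting y = -3 gives 4/3.

4/3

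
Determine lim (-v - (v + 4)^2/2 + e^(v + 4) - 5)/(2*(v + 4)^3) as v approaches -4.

Direct substitution gives 0/0.
Apply L'Hôpital: lim (-v + e^(v + 4) - 5)/(6*(v + 4)^2), still 0/0.
Apply L'Hôpital: lim (e^(v + 4) - 1)/(12*v + 48), still 0/0.
After 3 applications of L'Hôpital's rule the quotient is (e^(v + 4))/(12); substituting v = -4 gives 1/12.

1/12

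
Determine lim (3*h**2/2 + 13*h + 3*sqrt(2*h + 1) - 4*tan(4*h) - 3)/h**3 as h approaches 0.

Substitution gives 0/0 (the numerator vanishes to order 3).
Expand each term to order h^3: the coefficient of h^3 in -4·tan(4h) is -256/3 and in 3·√(1 + 2h) is 3/2.
Lower-order terms cancel with the polynomial part, so the numerator is (-503/6)·h^3 + o(h^3), and the limit is (-503/6)/(1) = -503/6.

-503/6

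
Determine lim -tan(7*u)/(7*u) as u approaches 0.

-1

Substitution gives 0/0.
Since tan(θ)/θ → 1 as θ → 0, tan(7u)/(7u) → 1 and the limit is 7/(-7) = -1.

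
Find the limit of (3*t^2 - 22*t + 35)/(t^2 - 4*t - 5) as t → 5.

Since t = 5 makes numerator and denominator zero, (t - 5) divides both.
Cancelling it gives (3*t - 7)/(t + 1); now plug in t = 5 to get 4/3.

4/3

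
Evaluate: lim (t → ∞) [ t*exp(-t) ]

Write as t^1/e^{1t}, an ∞/∞ form.
Exponential growth dominates any polynomial, so repeated L'Hôpital (or the standard result) gives 0.

0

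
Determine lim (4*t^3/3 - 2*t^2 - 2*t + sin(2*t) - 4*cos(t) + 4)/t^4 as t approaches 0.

-1/6

Substitution gives 0/0 (the numerator vanishes to order 4).
Expand each term to order t^4: the coefficient of t^4 in -4·cos(t) is -1/6 and in sin(2t) is 0.
Lower-order terms cancel with the polynomial part, so the numerator is (-1/6)·t^4 + o(t^4), and the limit is (-1/6)/(1) = -1/6.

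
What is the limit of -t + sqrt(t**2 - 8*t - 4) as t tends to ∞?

-4

This has the form ∞ − ∞. Multiply and divide by the conjugate √(t^2 - 8*t - 4) + t.
That gives (-8t - 4) / (√(t^2 - 8*t - 4) + t).
Divide numerator and denominator by t: the limit is -8/(2·1) = -4.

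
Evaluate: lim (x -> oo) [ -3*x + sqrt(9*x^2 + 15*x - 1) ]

This has the form ∞ − ∞. Multiply and divide by the conjugate √(9*x^2 + 15*x - 1) + 3x.
That gives (15x - 1) / (√(9*x^2 + 15*x - 1) + 3x).
Divide numerator and denominator by x: the limit is 15/(2·3) = 5/2.

5/2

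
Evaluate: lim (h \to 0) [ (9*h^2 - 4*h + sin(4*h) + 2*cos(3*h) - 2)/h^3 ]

Substitution gives 0/0 (the numerator vanishes to order 3).
Expand each term to order h^3: the coefficient of h^3 in sin(4h) is -32/3 and in 2·cos(3h) is 0.
Lower-order terms cancel with the polynomial part, so the numerator is (-32/3)·h^3 + o(h^3), and the limit is (-32/3)/(1) = -32/3.

-32/3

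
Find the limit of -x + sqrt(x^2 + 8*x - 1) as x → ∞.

4

An ∞ − ∞ form. Rationalising with the conjugate, the difference becomes (8x - 1) / (√(x^2 + 8*x - 1) + x).
For large x the denominator behaves like 2·x, so the quotient tends to 8/2 = 4.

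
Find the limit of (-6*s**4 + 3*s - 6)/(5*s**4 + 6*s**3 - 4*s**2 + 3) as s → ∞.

Numerator and denominator both have degree 4.
Dividing every term by s^4, all lower-order terms vanish and the limit is the ratio of leading coefficients, -6/(5) = -6/5.

-6/5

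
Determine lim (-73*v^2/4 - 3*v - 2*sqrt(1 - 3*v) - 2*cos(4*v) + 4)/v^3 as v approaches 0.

Substitution gives 0/0 (the numerator vanishes to order 3).
Expand each term to order v^3: the coefficient of v^3 in -2·√(1 - 3v) is 27/8 and in -2·cos(4v) is 0.
Lower-order terms cancel with the polynomial part, so the numerator is (27/8)·v^3 + o(v^3), and the limit is (27/8)/(1) = 27/8.

27/8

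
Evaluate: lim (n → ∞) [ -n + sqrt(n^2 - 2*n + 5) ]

An ∞ − ∞ form. Rationalising with the conjugate, the difference becomes (-2n + 5) / (√(n^2 - 2*n + 5) + n).
For large n the denominator behaves like 2·n, so the quotient tends to -2/2 = -1.

-1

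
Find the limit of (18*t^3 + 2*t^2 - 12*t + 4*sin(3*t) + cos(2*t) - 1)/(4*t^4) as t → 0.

1/6

Substitution gives 0/0; apply L'Hôpital's rule 4 times.
After differentiating numerator and denominator 4 times the quotient is (324*sin(3*t) + 16*cos(2*t))/(96); at t = 0 this is 1/6.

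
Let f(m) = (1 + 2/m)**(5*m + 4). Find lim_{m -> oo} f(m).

e^(10)

The base → 1 and the exponent → ∞: a 1^∞ form.
Take logarithms: (5m + 4)·ln(1 + 2/m). Since ln(1+u) ~ u for small u, this behaves like (5m)·(2/m) → 10.
So the limit is e^(10).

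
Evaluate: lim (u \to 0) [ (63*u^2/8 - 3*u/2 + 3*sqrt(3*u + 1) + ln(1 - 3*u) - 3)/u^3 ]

Substitution gives 0/0 (the numerator vanishes to order 3).
Expand each term to order u^3: the coefficient of u^3 in ln(1 - 3u) is -9 and in 3·√(1 + 3u) is 81/16.
Lower-order terms cancel with the polynomial part, so the numerator is (-63/16)·u^3 + o(u^3), and the limit is (-63/16)/(1) = -63/16.

-63/16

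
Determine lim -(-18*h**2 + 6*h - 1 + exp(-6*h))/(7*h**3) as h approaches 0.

36/7

Direct substitution gives 0/0.
Apply L'Hôpital: lim (-36*h + 6 - 6*e^(-6*h))/(-21*h^2), still 0/0.
Apply L'Hôpital: lim (-36 + 36*e^(-6*h))/(-42*h), still 0/0.
After 3 applications of L'Hôpital's rule the quotient is (-216*e^(-6*h))/(-42); substituting h = 0 gives 36/7.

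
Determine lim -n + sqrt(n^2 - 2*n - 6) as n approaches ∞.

An ∞ − ∞ form. Rationalising with the conjugate, the difference becomes (-2n - 6) / (√(n^2 - 2*n - 6) + n).
For large n the denominator behaves like 2·n, so the quotient tends to -2/2 = -1.

-1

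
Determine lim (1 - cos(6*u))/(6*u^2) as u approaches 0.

Substitution gives 0/0.
Use (1 − cos θ)/θ² → 1/2 with θ = 6u: the limit is 6²/(2·6) = 3.

3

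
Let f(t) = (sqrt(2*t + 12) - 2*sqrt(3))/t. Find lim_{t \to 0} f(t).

Substitution gives 0/0. Multiply numerator and denominator by the conjugate √(12 + 2t) + √12.
The numerator becomes (12 + 2t) − 12 = 2t, so the expression simplifies to 2/(√(12 + 2t) + √12).
Letting t → 0 gives 2/(2√12) = √(3)/6.

√(3)/6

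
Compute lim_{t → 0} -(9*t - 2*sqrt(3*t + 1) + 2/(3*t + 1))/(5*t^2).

Substitution gives 0/0; apply L'Hôpital's rule 2 times.
After differentiating numerator and denominator 2 times the quotient is (36/(3*t + 1)^3 + 9/(2*(3*t + 1)^(3/2)))/(-10); at t = 0 this is -81/20.

-81/20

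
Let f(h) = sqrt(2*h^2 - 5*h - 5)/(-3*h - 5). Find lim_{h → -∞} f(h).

For large |h|, √(2*h^2 - 5*h - 5) ≈ √2·|h| and the denominator ≈ -3h.
Since h → −∞, |h| = −h, giving −√2/(-3) = √(2)/3.

√(2)/3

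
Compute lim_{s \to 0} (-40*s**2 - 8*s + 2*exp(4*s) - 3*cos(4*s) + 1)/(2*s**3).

32/3

Substitution gives 0/0; apply L'Hôpital's rule 3 times.
After differentiating numerator and denominator 3 times the quotient is (128*e^(4*s) - 192*sin(4*s))/(12); at s = 0 this is 32/3.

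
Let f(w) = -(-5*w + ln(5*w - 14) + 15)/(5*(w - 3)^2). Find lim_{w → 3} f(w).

Direct substitution gives 0/0.
Apply L'Hôpital: lim (-5 + 5/(5*w - 14))/(30 - 10*w), still 0/0.
After 2 applications of L'Hôpital's rule the quotient is (-25/(5*w - 14)^2)/(-10); substituting w = 3 gives 5/2.

5/2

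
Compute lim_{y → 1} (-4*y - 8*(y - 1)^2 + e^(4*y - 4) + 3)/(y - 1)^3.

32/3

Direct substitution gives 0/0.
Apply L'Hôpital: lim (-16*y + 4*e^(4*y - 4) + 12)/(3*(y - 1)^2), still 0/0.
Apply L'Hôpital: lim (16*e^(4*y - 4) - 16)/(6*y - 6), still 0/0.
After 3 applications of L'Hôpital's rule the quotient is (64*e^(4*y - 4))/(6); substituting y = 1 gives 32/3.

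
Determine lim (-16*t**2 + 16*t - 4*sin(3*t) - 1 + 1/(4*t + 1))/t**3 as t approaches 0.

Substitution gives 0/0; apply L'Hôpital's rule 3 times.
After differentiating numerator and denominator 3 times the quotient is (108*cos(3*t) - 384/(4*t + 1)^4)/(6); at t = 0 this is -46.

-46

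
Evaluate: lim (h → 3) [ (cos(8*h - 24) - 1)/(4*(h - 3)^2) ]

Direct substitution gives 0/0.
Apply L'Hôpital: lim (-8*sin(8*h - 24))/(8*h - 24), still 0/0.
After 2 applications of L'Hôpital's rule the quotient is (-64*cos(8*h - 24))/(8); substituting h = 3 gives -8.

-8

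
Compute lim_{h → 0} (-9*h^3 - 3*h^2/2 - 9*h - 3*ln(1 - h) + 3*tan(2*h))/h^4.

3/4

Substitution gives 0/0 (the numerator vanishes to order 4).
Expand each term to order h^4: the coefficient of h^4 in 3·tan(2h) is 0 and in -3·ln(1 - h) is 3/4.
Lower-order terms cancel with the polynomial part, so the numerator is (3/4)·h^4 + o(h^4), and the limit is (3/4)/(1) = 3/4.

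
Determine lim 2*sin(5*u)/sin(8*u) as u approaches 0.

5/4

Substitution gives 0/0.
Divide numerator and denominator by u: sin(5u)/u → 5 and sin(8u)/u → 8, so the limit is 2·5/8 = 5/4.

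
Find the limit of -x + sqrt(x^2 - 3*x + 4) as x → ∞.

-3/2

An ∞ − ∞ form. Rationalising with the conjugate, the difference becomes (-3x + 4) / (√(x^2 - 3*x + 4) + x).
For large x the denominator behaves like 2·x, so the quotient tends to -3/2 = -3/2.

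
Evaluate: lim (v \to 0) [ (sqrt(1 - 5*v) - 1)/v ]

-5/2

A 0/0 form; rationalise with √(1 - 5v) + √1. This collapses the numerator to -5v, leaving -5/(√(1 - 5v) + √1) → -5/(2√1) = -5/2.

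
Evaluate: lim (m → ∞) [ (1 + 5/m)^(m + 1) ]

e^(5)

The base → 1 and the exponent → ∞: a 1^∞ form.
Take logarithms: (m + 1)·ln(1 + 5/m). Since ln(1+u) ~ u for small u, this behaves like (m)·(5/m) → 5.
So the limit is e^(5).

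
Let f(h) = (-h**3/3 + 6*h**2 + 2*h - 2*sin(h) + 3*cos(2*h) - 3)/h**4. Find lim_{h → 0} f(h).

2

Substitution gives 0/0; apply L'Hôpital's rule 4 times.
After differentiating numerator and denominator 4 times the quotient is (-2*sin(h) + 48*cos(2*h))/(24); at h = 0 this is 2.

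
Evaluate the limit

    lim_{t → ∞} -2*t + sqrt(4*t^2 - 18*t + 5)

-9/2

An ∞ − ∞ form. Rationalising with the conjugate, the difference becomes (-18t + 5) / (√(4*t^2 - 18*t + 5) + 2t).
For large t the denominator behaves like 2·2t, so the quotient tends to -18/4 = -9/2.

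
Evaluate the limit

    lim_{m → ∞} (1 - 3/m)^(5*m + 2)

Write it as [(1 - 3/m)^m]^(5) · (1 - 3/m)^(2). The bracketed term tends to e^(-3) and the second factor to 1, so the limit is e^(-15).

e^(-15)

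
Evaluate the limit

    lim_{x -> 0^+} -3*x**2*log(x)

0

This is a 0·(−∞) form. Rewrite as -3·ln(x) / x^(−2) and apply L'Hôpital:
the derivative quotient is -3·(1/x) / (−2·x^(−3)) = (3/2)·x^2 → 0.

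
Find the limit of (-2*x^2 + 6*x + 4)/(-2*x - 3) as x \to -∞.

The numerator has higher degree (2 > 1); the quotient behaves like (-2/(-2))·x^1 for large |x|.
As x → −∞ this diverges to -∞.

-∞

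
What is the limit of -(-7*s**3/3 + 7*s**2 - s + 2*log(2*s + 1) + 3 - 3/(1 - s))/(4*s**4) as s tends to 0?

11/4

Substitution gives 0/0 (the numerator vanishes to order 4).
Expand each term to order s^4: the coefficient of s^4 in 2·ln(1 + 2s) is -8 and in -3·1/(1 - s) is -3.
Lower-order terms cancel with the polynomial part, so the numerator is (-11)·s^4 + o(s^4), and the limit is (-11)/(-4) = 11/4.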